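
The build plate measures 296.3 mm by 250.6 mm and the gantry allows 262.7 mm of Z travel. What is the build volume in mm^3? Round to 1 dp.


V = 296.3 * 250.6 * 262.7 = 19506205.3 mm^3


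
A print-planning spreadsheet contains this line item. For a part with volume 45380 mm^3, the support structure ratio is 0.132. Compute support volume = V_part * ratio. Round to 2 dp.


V_support = 45380 * 0.132 = 5990.16 mm^3


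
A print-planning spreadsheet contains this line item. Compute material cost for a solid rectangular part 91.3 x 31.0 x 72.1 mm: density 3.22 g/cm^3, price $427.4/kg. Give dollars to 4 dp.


V = 91.3 * 31.0 * 72.1 = 204064.63 mm^3 = 204.06463 cm^3
Mass = 204.06463 * 3.22 / 1000 = 0.65708811 kg
Cost = 0.65708811 * 427.4 = 280.8395 $


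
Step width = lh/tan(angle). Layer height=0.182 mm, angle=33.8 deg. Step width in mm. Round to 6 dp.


step = 0.182 / tan(33.8) = 0.271868 mm


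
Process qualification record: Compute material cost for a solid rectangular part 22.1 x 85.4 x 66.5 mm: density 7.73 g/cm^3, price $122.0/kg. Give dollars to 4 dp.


V = 22.1 * 85.4 * 66.5 = 125508.11 mm^3 = 125.50811 cm^3
Mass = 125.50811 * 7.73 / 1000 = 0.97017769 kg
Cost = 0.97017769 * 122.0 = 118.3617 $


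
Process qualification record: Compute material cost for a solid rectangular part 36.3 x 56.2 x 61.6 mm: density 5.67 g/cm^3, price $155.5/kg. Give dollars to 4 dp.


V = 36.3 * 56.2 * 61.6 = 125667.696 mm^3 = 125.667696 cm^3
Mass = 125.667696 * 5.67 / 1000 = 0.71253584 kg
Cost = 0.71253584 * 155.5 = 110.7993 $


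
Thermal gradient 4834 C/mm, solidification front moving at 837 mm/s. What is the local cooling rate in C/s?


CR = 4834 * 837 = 4046058 C/s


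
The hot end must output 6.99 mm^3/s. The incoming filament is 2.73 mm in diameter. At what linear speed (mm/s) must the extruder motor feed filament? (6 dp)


A = pi*(2.73/2)^2 = 5.853494
v = 6.99 / 5.853494 = 1.194159 mm/s


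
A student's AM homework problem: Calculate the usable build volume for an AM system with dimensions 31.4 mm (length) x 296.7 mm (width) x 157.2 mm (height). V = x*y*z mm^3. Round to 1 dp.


V = 31.4 * 296.7 * 157.2 = 1464534.9 mm^3


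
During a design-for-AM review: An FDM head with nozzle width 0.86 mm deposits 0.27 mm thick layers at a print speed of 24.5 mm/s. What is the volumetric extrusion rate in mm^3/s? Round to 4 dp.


Rate = 0.86 * 0.27 * 24.5 = 5.6889 mm^3/s


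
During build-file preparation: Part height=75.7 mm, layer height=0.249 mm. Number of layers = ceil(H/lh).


Layers = ceil(75.7/0.249) = 305


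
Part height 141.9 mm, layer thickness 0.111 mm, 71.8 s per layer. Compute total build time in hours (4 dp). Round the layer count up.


Layers = ceil(141.9/0.111) = 1279
t = 1279 * 71.8 / 3600 = 25.5089 hrs


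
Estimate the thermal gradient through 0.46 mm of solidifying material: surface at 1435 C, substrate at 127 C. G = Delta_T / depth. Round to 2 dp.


G = (1435-127)/0.46 = 2843.48 C/mm


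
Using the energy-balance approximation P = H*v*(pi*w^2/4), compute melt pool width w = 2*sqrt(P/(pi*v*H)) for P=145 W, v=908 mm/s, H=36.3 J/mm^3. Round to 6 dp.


w = 2*sqrt(145/(pi*908*36.3)) = 0.074842 mm


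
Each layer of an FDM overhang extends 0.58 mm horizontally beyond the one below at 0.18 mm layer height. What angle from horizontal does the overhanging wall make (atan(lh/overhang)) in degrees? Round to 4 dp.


angle = atan(0.18/0.58) = 17.2415 degrees


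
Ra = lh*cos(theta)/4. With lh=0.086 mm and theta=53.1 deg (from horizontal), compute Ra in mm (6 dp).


Ra = 0.086 * cos(53.1) / 4 = 0.012909 mm


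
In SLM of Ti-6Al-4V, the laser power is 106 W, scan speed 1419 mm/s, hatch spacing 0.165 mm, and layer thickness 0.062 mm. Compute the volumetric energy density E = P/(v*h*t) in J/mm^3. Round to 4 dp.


E = 106 / (1419*0.165*0.062) = 7.3021 J/mm^3


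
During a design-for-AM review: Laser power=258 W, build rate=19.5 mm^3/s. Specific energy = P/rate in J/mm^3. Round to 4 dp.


SE = 258 / 19.5 = 13.2308 J/mm^3


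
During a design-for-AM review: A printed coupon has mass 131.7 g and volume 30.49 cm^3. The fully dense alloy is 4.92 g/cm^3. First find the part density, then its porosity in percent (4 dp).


rho_part = 131.7 / 30.49 = 4.319449 g/cm^3
Porosity = (1 - 4.319449/4.92)*100 = 12.2063 %


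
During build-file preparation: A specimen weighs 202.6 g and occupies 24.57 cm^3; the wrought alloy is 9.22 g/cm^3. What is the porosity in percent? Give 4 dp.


rho_part = 202.6 / 24.57 = 8.24582825 g/cm^3
Porosity = (1 - 8.24582825/9.22)*100 = 10.5659 %


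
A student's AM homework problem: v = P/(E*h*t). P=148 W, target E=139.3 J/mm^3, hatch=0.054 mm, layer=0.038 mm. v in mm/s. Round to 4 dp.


v = 148 / (139.3*0.054*0.038) = 517.7657 mm/s


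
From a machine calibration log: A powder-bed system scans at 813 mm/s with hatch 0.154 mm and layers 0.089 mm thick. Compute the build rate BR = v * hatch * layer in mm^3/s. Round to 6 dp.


Rate = 813 * 0.154 * 0.089 = 11.142978 mm^3/s


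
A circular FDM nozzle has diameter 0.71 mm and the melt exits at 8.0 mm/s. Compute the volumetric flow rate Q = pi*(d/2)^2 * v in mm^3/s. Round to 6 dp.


A = pi*(0.71/2)^2 = 0.39591921 mm^2
Q = 0.39591921 * 8.0 = 3.167354 mm^3/s


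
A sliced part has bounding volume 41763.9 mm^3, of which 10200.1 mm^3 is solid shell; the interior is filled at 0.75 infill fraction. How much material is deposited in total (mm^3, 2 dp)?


V_infill = (41763.9 - 10200.1) * 0.75 = 23672.85
V_total = 10200.1 + 23672.85 = 33872.95 mm^3


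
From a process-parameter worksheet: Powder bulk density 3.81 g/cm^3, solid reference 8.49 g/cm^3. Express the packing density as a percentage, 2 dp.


Packing = (3.81/8.49)*100 = 44.88 %


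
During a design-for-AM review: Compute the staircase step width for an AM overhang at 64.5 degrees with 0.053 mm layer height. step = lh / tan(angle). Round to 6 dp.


step = 0.053 / tan(64.5) = 0.02528 mm


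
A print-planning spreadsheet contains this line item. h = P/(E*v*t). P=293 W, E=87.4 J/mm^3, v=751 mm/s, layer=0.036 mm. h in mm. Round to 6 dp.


h = 293 / (87.4*751*0.036) = 0.123998 mm


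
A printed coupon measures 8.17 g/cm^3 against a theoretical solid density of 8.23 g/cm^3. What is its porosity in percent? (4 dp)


Porosity = (1-8.17/8.23)*100 = 0.729 %


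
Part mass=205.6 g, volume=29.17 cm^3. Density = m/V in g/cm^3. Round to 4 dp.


rho = 205.6 / 29.17 = 7.0483 g/cm^3


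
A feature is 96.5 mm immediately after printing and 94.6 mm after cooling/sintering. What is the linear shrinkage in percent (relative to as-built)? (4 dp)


Shrinkage = ((96.5-94.6)/96.5)*100 = 1.9689 %


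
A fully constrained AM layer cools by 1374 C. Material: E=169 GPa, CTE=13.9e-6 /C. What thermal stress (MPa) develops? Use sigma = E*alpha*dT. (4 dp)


sigma = 169*1000 * 13.9e-6 * 1374 = 3227.6634 MPa


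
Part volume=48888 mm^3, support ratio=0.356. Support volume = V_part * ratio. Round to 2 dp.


V_support = 48888 * 0.356 = 17404.13 mm^3


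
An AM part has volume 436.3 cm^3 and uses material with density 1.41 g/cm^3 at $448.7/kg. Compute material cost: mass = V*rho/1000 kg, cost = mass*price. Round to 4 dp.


Mass = 436.3*1.41/1000 = 0.615183 kg
Cost = 0.615183 * 448.7 = 276.0326 $


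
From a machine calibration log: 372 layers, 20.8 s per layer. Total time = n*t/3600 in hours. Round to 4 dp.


t = 372 * 20.8 / 3600 = 2.1493 hrs


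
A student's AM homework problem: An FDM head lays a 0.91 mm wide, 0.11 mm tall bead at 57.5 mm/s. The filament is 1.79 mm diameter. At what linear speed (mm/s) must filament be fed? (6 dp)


Q = 0.91 * 0.11 * 57.5 = 5.75575 mm^3/s
A_fil = pi*(1.79/2)^2 = 2.51649426 mm^2
v_feed = 5.75575 / 2.51649426 = 2.28721 mm/s


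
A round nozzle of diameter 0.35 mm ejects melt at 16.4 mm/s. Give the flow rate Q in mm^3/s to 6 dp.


A = pi*(0.35/2)^2 = 0.09621128 mm^2
Q = 0.09621128 * 16.4 = 1.577865 mm^3/s


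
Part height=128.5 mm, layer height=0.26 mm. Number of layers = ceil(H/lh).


Layers = ceil(128.5/0.26) = 495


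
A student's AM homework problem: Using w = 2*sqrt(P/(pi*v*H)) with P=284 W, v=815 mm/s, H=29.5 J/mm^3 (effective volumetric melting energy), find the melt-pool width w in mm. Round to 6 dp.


w = 2*sqrt(284/(pi*815*29.5)) = 0.122638 mm


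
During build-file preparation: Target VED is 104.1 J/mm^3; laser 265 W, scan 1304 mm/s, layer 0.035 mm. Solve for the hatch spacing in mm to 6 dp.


h = 265 / (104.1*1304*0.035) = 0.055776 mm


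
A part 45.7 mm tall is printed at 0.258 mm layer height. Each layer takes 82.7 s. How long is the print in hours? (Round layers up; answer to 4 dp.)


Layers = ceil(45.7/0.258) = 178
t = 178 * 82.7 / 3600 = 4.0891 hrs


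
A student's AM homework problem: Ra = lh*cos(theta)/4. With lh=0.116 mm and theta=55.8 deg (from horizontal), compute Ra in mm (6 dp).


Ra = 0.116 * cos(55.8) / 4 = 0.0163 mm


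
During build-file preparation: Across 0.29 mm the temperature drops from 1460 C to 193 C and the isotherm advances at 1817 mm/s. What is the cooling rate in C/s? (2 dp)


G = (1460-193)/0.29 = 4368.96551724 C/mm
CR = 4368.96551724 * 1817 = 7938410.34 C/s


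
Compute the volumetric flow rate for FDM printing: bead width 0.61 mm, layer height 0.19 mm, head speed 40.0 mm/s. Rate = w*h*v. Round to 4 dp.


Rate = 0.61 * 0.19 * 40.0 = 4.636 mm^3/s


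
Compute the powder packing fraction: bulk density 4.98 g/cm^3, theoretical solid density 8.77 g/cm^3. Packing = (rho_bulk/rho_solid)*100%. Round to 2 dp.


Packing = (4.98/8.77)*100 = 56.78 %


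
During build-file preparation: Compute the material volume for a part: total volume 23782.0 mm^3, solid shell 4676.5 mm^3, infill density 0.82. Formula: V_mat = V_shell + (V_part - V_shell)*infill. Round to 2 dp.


V_infill = (23782.0 - 4676.5) * 0.82 = 15666.51
V_total = 4676.5 + 15666.51 = 20343.01 mm^3


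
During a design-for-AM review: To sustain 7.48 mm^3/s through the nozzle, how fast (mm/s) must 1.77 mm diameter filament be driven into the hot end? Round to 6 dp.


A = pi*(1.77/2)^2 = 2.460574
v = 7.48 / 2.460574 = 3.039941 mm/s


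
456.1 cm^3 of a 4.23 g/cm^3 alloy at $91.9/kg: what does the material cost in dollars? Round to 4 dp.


Mass = 456.1*4.23/1000 = 1.929303 kg
Cost = 1.929303 * 91.9 = 177.3029 $


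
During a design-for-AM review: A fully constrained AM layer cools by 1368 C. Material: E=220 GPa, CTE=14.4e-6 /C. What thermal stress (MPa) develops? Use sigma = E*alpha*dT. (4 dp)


sigma = 220*1000 * 14.4e-6 * 1368 = 4333.824 MPa


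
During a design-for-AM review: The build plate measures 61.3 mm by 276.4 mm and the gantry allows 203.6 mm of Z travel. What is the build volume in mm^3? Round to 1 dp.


V = 61.3 * 276.4 * 203.6 = 3449660.0 mm^3


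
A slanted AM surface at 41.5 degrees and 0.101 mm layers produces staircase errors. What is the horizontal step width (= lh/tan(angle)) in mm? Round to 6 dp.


step = 0.101 / tan(41.5) = 0.11416 mm


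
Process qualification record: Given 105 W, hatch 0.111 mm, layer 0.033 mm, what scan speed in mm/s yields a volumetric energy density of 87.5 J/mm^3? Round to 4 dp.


v = 105 / (87.5*0.111*0.033) = 327.6003 mm/s


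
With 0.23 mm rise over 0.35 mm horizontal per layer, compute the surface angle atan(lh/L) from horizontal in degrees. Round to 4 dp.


angle = atan(0.23/0.35) = 33.3106 degrees


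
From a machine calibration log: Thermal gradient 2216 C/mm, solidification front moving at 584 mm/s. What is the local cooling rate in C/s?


CR = 2216 * 584 = 1294144 C/s


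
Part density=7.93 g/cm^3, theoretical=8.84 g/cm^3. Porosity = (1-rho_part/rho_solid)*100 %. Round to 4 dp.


Porosity = (1-7.93/8.84)*100 = 10.2941 %


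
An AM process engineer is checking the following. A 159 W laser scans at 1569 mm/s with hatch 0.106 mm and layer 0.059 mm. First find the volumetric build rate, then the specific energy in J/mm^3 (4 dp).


Build rate = 1569 * 0.106 * 0.059 = 9.812526 mm^3/s
SE = 159 / 9.812526 = 16.2038 J/mm^3


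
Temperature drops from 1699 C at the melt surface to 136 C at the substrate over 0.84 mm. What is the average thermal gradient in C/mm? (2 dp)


G = (1699-136)/0.84 = 1860.71 C/mm


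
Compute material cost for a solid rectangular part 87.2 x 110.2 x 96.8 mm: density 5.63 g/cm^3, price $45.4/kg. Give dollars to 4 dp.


V = 87.2 * 110.2 * 96.8 = 930193.792 mm^3 = 930.193792 cm^3
Mass = 930.193792 * 5.63 / 1000 = 5.23699105 kg
Cost = 5.23699105 * 45.4 = 237.7594 $


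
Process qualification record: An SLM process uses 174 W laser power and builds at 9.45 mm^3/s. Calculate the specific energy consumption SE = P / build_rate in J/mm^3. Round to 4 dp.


SE = 174 / 9.45 = 18.4127 J/mm^3


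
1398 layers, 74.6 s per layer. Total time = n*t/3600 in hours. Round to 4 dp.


t = 1398 * 74.6 / 3600 = 28.9697 hrs


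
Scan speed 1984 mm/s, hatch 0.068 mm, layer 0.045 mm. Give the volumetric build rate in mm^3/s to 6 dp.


Rate = 1984 * 0.068 * 0.045 = 6.07104 mm^3/s


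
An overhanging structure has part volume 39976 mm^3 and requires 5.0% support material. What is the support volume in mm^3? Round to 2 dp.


V_support = 39976 * 0.05 = 1998.8 mm^3


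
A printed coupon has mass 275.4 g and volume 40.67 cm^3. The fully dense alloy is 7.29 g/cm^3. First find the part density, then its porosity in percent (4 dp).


rho_part = 275.4 / 40.67 = 6.7715761 g/cm^3
Porosity = (1 - 6.7715761/7.29)*100 = 7.1114 %


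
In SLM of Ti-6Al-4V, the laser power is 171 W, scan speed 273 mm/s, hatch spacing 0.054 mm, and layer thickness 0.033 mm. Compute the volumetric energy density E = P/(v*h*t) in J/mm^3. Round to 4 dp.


E = 171 / (273*0.054*0.033) = 351.5004 J/mm^3


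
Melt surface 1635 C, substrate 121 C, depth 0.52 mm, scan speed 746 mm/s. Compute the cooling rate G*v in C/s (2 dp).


G = (1635-121)/0.52 = 2911.53846154 C/mm
CR = 2911.53846154 * 746 = 2172007.69 C/s


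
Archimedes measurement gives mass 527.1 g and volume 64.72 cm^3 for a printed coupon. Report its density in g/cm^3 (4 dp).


rho = 527.1 / 64.72 = 8.1443 g/cm^3


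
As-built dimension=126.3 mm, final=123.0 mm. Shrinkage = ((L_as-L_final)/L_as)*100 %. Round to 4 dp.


Shrinkage = ((126.3-123.0)/126.3)*100 = 2.6128 %


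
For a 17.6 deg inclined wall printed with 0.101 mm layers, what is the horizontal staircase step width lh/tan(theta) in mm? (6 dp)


step = 0.101 / tan(17.6) = 0.318392 mm


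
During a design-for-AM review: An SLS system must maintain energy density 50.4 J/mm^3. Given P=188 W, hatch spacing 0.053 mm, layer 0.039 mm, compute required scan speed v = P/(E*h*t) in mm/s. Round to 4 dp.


v = 188 / (50.4*0.053*0.039) = 1804.6244 mm/s


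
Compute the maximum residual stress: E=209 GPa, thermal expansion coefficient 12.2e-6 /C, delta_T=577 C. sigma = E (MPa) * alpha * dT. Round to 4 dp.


sigma = 209*1000 * 12.2e-6 * 577 = 1471.2346 MPa


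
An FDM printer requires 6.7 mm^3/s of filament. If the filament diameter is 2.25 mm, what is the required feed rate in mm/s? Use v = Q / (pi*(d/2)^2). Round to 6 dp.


A = pi*(2.25/2)^2 = 3.976078
v = 6.7 / 3.976078 = 1.685078 mm/s


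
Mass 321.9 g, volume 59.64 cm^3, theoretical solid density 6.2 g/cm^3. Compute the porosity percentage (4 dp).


rho_part = 321.9 / 59.64 = 5.39738431 g/cm^3
Porosity = (1 - 5.39738431/6.2)*100 = 12.9454 %


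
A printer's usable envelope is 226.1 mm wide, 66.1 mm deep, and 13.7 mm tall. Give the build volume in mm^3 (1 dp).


V = 226.1 * 66.1 * 13.7 = 204749.4 mm^3


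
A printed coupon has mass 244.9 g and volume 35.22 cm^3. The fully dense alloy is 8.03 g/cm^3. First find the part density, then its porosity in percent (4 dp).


rho_part = 244.9 / 35.22 = 6.95343555 g/cm^3
Porosity = (1 - 6.95343555/8.03)*100 = 13.4068 %


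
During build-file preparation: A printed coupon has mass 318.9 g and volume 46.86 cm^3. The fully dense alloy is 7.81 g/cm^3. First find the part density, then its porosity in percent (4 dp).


rho_part = 318.9 / 46.86 = 6.80537772 g/cm^3
Porosity = (1 - 6.80537772/7.81)*100 = 12.8633 %


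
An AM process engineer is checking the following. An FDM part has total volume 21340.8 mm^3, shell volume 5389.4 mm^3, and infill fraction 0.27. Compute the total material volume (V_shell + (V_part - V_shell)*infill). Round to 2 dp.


V_infill = (21340.8 - 5389.4) * 0.27 = 4306.88
V_total = 5389.4 + 4306.88 = 9696.28 mm^3


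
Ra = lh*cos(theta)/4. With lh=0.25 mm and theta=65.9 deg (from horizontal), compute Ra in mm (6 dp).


Ra = 0.25 * cos(65.9) / 4 = 0.025521 mm


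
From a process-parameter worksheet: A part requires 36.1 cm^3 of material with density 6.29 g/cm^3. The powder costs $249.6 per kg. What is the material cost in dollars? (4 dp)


Mass = 36.1*6.29/1000 = 0.227069 kg
Cost = 0.227069 * 249.6 = 56.6764 $


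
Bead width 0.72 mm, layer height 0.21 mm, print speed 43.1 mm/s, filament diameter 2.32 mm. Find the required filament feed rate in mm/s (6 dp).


Q = 0.72 * 0.21 * 43.1 = 6.51672 mm^3/s
A_fil = pi*(2.32/2)^2 = 4.22732707 mm^2
v_feed = 6.51672 / 4.22732707 = 1.54157 mm/s


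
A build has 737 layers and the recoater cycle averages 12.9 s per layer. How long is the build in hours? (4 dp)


t = 737 * 12.9 / 3600 = 2.6409 hrs


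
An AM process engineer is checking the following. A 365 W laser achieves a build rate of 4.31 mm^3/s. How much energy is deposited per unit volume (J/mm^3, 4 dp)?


SE = 365 / 4.31 = 84.6868 J/mm^3


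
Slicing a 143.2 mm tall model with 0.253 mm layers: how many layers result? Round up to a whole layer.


Layers = ceil(143.2/0.253) = 567


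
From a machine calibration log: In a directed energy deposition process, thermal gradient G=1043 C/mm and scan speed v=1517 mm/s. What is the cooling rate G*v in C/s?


CR = 1043 * 1517 = 1582231 C/s


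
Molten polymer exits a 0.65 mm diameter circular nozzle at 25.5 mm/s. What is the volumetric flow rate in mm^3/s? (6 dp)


A = pi*(0.65/2)^2 = 0.33183072 mm^2
Q = 0.33183072 * 25.5 = 8.461683 mm^3/s


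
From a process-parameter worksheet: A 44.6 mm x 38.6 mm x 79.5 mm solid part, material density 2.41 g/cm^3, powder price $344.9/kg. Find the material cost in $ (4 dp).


V = 44.6 * 38.6 * 79.5 = 136864.02 mm^3 = 136.86402 cm^3
Mass = 136.86402 * 2.41 / 1000 = 0.32984229 kg
Cost = 0.32984229 * 344.9 = 113.7626 $


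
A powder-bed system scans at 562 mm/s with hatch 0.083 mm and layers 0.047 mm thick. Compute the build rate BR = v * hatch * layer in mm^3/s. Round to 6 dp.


Rate = 562 * 0.083 * 0.047 = 2.192362 mm^3/s


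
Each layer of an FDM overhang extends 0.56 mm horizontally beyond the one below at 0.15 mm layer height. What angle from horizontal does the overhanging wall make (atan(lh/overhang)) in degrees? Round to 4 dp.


angle = atan(0.15/0.56) = 14.9951 degrees


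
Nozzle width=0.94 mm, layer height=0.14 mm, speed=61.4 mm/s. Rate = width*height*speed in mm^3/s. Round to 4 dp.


Rate = 0.94 * 0.14 * 61.4 = 8.0802 mm^3/s


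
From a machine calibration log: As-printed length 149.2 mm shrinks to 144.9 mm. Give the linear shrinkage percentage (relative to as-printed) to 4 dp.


Shrinkage = ((149.2-144.9)/149.2)*100 = 2.882 %


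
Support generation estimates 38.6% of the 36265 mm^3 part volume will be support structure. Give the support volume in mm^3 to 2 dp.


V_support = 36265 * 0.386 = 13998.29 mm^3


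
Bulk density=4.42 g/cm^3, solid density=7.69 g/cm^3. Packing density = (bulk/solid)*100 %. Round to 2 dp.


Packing = (4.42/7.69)*100 = 57.48 %


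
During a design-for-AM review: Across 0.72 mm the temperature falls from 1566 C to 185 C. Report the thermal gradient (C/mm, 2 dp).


G = (1566-185)/0.72 = 1918.06 C/mm


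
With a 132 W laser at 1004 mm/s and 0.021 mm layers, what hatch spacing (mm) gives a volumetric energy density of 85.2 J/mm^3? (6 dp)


h = 132 / (85.2*1004*0.021) = 0.073482 mm


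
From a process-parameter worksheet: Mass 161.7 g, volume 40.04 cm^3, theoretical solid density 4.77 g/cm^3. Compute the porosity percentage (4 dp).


rho_part = 161.7 / 40.04 = 4.03846154 g/cm^3
Porosity = (1 - 4.03846154/4.77)*100 = 15.3362 %


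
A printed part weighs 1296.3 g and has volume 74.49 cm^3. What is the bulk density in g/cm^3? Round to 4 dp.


rho = 1296.3 / 74.49 = 17.4023 g/cm^3


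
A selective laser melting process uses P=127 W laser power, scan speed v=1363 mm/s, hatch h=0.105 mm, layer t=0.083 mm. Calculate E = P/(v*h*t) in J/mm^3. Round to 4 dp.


E = 127 / (1363*0.105*0.083) = 10.6915 J/mm^3


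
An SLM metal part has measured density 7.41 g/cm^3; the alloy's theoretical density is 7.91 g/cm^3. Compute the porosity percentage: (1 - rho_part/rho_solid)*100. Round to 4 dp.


Porosity = (1-7.41/7.91)*100 = 6.3211 %


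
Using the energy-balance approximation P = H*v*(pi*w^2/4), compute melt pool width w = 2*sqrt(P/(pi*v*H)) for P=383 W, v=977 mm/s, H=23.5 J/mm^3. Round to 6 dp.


w = 2*sqrt(383/(pi*977*23.5)) = 0.145738 mm


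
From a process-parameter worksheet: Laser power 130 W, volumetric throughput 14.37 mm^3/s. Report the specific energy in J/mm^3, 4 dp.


SE = 130 / 14.37 = 9.0466 J/mm^3


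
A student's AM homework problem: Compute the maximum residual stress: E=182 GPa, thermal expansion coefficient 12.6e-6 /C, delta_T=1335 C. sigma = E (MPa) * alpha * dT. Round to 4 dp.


sigma = 182*1000 * 12.6e-6 * 1335 = 3061.422 MPa


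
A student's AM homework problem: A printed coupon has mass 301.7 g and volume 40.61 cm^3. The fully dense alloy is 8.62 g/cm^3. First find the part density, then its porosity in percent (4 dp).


rho_part = 301.7 / 40.61 = 7.42920463 g/cm^3
Porosity = (1 - 7.42920463/8.62)*100 = 13.8143 %


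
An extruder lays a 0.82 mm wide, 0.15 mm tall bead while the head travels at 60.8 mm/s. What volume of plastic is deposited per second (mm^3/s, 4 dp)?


Rate = 0.82 * 0.15 * 60.8 = 7.4784 mm^3/s


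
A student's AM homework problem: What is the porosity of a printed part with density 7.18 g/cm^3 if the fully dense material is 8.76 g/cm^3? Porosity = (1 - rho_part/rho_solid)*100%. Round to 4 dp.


Porosity = (1-7.18/8.76)*100 = 18.0365 %


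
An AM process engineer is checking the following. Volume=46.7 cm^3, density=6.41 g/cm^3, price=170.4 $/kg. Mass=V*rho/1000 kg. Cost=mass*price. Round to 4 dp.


Mass = 46.7*6.41/1000 = 0.299347 kg
Cost = 0.299347 * 170.4 = 51.0087 $


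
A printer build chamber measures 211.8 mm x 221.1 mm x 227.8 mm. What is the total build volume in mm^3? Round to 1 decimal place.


V = 211.8 * 221.1 * 227.8 = 10667641.6 mm^3


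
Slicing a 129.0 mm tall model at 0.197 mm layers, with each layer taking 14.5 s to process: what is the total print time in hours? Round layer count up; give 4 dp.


Layers = ceil(129.0/0.197) = 655
t = 655 * 14.5 / 3600 = 2.6382 hrs


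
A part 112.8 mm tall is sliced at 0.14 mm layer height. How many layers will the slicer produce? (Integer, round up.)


Layers = ceil(112.8/0.14) = 806


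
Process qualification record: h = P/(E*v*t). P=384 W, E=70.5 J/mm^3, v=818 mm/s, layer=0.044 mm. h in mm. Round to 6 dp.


h = 384 / (70.5*818*0.044) = 0.151334 mm


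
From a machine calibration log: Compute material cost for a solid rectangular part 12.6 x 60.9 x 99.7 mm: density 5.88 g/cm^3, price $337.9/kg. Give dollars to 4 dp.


V = 12.6 * 60.9 * 99.7 = 76503.798 mm^3 = 76.503798 cm^3
Mass = 76.503798 * 5.88 / 1000 = 0.44984233 kg
Cost = 0.44984233 * 337.9 = 152.0017 $


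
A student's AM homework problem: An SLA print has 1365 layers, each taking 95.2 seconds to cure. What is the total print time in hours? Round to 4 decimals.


t = 1365 * 95.2 / 3600 = 36.0967 hrs


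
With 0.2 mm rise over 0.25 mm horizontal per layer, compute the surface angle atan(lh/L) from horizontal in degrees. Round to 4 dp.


angle = atan(0.2/0.25) = 38.6598 degrees


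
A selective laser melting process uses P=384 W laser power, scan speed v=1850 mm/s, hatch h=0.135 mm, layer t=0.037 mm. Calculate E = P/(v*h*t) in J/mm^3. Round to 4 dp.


E = 384 / (1850*0.135*0.037) = 41.5551 J/mm^3


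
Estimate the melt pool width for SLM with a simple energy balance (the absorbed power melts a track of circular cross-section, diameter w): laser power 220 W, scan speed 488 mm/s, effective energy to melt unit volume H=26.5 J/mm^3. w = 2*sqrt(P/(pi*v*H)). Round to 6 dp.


w = 2*sqrt(220/(pi*488*26.5)) = 0.147175 mm


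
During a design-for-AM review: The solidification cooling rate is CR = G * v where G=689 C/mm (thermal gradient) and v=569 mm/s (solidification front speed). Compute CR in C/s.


CR = 689 * 569 = 392041 C/s


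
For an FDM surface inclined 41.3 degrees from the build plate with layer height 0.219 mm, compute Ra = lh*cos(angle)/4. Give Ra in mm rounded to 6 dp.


Ra = 0.219 * cos(41.3) / 4 = 0.041132 mm


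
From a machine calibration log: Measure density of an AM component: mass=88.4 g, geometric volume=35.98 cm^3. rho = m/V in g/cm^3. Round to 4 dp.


rho = 88.4 / 35.98 = 2.4569 g/cm^3


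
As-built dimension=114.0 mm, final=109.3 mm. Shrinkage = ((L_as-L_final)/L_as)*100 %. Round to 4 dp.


Shrinkage = ((114.0-109.3)/114.0)*100 = 4.1228 %


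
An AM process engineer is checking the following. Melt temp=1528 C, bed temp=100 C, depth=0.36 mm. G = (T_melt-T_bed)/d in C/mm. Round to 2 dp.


G = (1528-100)/0.36 = 3966.67 C/mm


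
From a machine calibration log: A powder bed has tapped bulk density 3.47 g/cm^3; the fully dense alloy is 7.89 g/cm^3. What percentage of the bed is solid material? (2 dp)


Packing = (3.47/7.89)*100 = 43.98 %


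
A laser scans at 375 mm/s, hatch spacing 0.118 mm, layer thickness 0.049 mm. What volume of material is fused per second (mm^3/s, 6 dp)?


Rate = 375 * 0.118 * 0.049 = 2.16825 mm^3/s


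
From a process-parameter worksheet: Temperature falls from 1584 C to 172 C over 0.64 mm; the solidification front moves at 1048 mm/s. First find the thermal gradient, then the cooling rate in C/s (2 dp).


G = (1584-172)/0.64 = 2206.25 C/mm
CR = 2206.25 * 1048 = 2312150.0 C/s


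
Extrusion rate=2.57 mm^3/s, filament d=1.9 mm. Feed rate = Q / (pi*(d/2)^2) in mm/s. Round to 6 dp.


A = pi*(1.9/2)^2 = 2.835287
v = 2.57 / 2.835287 = 0.906434 mm/s


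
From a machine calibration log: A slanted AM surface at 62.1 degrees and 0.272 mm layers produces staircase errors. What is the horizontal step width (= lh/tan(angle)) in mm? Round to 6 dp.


step = 0.272 / tan(62.1) = 0.144017 mm


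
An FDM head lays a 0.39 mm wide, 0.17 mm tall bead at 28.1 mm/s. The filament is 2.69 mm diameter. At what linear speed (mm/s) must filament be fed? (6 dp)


Q = 0.39 * 0.17 * 28.1 = 1.86303 mm^3/s
A_fil = pi*(2.69/2)^2 = 5.68321965 mm^2
v_feed = 1.86303 / 5.68321965 = 0.327812 mm/s


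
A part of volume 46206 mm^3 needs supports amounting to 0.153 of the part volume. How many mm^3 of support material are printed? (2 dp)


V_support = 46206 * 0.153 = 7069.52 mm^3


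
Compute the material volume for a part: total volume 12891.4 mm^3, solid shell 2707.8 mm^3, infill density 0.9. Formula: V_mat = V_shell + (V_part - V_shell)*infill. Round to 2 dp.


V_infill = (12891.4 - 2707.8) * 0.9 = 9165.24
V_total = 2707.8 + 9165.24 = 11873.04 mm^3


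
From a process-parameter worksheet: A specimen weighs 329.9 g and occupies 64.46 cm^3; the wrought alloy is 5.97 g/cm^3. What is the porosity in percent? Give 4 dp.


rho_part = 329.9 / 64.46 = 5.11790258 g/cm^3
Porosity = (1 - 5.11790258/5.97)*100 = 14.273 %


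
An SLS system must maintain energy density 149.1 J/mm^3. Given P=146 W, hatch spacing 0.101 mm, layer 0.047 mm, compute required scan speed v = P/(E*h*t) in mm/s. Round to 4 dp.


v = 146 / (149.1*0.101*0.047) = 206.2795 mm/s


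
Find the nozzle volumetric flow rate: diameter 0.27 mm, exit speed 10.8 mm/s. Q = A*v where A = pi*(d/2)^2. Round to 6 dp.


A = pi*(0.27/2)^2 = 0.05725553 mm^2
Q = 0.05725553 * 10.8 = 0.61836 mm^3/s


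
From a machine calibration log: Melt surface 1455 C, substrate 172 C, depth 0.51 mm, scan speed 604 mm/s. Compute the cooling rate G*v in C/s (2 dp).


G = (1455-172)/0.51 = 2515.68627451 C/mm
CR = 2515.68627451 * 604 = 1519474.51 C/s


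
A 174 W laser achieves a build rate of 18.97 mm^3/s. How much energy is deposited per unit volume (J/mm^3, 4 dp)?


SE = 174 / 18.97 = 9.1724 J/mm^3


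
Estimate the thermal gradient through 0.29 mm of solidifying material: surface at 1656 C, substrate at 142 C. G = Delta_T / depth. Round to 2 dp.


G = (1656-142)/0.29 = 5220.69 C/mm


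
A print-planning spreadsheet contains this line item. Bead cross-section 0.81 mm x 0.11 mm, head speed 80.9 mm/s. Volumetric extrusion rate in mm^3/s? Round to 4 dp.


Rate = 0.81 * 0.11 * 80.9 = 7.2082 mm^3/s


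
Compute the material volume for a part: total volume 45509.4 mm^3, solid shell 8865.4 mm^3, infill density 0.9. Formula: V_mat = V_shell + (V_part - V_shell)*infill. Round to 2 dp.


V_infill = (45509.4 - 8865.4) * 0.9 = 32979.6
V_total = 8865.4 + 32979.6 = 41845.0 mm^3


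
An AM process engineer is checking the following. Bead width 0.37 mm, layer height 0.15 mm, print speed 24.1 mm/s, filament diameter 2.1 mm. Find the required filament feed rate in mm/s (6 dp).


Q = 0.37 * 0.15 * 24.1 = 1.33755 mm^3/s
A_fil = pi*(2.1/2)^2 = 3.4636059 mm^2
v_feed = 1.33755 / 3.4636059 = 0.386173 mm/s


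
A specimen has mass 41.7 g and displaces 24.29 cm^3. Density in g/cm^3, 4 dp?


rho = 41.7 / 24.29 = 1.7168 g/cm^3


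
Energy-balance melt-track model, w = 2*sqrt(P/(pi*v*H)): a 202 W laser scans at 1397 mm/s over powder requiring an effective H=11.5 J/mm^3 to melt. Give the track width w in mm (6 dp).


w = 2*sqrt(202/(pi*1397*11.5)) = 0.126527 mm


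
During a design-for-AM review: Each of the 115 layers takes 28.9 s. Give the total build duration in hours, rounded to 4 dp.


t = 115 * 28.9 / 3600 = 0.9232 hrs


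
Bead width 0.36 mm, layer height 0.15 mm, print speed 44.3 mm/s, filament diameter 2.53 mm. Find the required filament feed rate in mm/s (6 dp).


Q = 0.36 * 0.15 * 44.3 = 2.3922 mm^3/s
A_fil = pi*(2.53/2)^2 = 5.0272551 mm^2
v_feed = 2.3922 / 5.0272551 = 0.475846 mm/s


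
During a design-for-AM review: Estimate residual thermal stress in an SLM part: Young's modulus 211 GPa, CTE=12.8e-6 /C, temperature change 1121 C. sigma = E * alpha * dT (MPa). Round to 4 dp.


sigma = 211*1000 * 12.8e-6 * 1121 = 3027.5968 MPa


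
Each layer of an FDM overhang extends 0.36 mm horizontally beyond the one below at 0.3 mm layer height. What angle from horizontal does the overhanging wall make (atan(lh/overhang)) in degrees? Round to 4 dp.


angle = atan(0.3/0.36) = 39.8056 degrees


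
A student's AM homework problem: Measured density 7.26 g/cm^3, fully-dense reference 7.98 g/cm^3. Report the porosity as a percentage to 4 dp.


Porosity = (1-7.26/7.98)*100 = 9.0226 %


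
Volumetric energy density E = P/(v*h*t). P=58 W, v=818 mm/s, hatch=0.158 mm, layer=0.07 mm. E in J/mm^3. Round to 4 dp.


E = 58 / (818*0.158*0.07) = 6.4109 J/mm^3


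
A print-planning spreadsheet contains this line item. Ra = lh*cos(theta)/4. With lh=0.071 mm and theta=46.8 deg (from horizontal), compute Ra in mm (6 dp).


Ra = 0.071 * cos(46.8) / 4 = 0.012151 mm


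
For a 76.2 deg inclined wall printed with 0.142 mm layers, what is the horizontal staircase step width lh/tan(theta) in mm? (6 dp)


step = 0.142 / tan(76.2) = 0.034879 mm


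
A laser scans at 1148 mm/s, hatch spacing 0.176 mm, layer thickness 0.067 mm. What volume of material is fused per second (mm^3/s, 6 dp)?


Rate = 1148 * 0.176 * 0.067 = 13.537216 mm^3/s


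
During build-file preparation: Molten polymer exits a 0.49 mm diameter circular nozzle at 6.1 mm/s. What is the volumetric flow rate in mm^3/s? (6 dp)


A = pi*(0.49/2)^2 = 0.1885741 mm^2
Q = 0.1885741 * 6.1 = 1.150302 mm^3/s


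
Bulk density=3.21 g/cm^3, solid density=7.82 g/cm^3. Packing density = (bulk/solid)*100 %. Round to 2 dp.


Packing = (3.21/7.82)*100 = 41.05 %


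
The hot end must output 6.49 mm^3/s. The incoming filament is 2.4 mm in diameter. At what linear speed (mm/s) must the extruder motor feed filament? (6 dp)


A = pi*(2.4/2)^2 = 4.523893
v = 6.49 / 4.523893 = 1.434605 mm/s


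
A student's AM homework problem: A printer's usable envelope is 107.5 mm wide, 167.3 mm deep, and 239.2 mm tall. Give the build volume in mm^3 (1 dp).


V = 107.5 * 167.3 * 239.2 = 4301952.2 mm^3


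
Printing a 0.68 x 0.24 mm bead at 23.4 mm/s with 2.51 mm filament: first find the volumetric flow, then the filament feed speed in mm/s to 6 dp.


Q = 0.68 * 0.24 * 23.4 = 3.81888 mm^3/s
A_fil = pi*(2.51/2)^2 = 4.94808697 mm^2
v_feed = 3.81888 / 4.94808697 = 0.771789 mm/s


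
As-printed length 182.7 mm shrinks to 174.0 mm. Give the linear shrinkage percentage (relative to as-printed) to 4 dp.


Shrinkage = ((182.7-174.0)/182.7)*100 = 4.7619 %


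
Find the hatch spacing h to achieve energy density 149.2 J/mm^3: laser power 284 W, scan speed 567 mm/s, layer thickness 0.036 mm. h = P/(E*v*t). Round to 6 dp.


h = 284 / (149.2*567*0.036) = 0.093253 mm


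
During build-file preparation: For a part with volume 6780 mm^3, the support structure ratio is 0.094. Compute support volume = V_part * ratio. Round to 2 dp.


V_support = 6780 * 0.094 = 637.32 mm^3


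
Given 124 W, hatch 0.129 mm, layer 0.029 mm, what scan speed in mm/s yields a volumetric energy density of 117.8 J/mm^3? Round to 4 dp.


v = 124 / (117.8*0.129*0.029) = 281.3771 mm/s


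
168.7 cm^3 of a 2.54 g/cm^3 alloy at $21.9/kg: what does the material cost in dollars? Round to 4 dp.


Mass = 168.7*2.54/1000 = 0.428498 kg
Cost = 0.428498 * 21.9 = 9.3841 $


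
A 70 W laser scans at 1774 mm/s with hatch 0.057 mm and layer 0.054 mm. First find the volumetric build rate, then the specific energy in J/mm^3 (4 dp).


Build rate = 1774 * 0.057 * 0.054 = 5.460372 mm^3/s
SE = 70 / 5.460372 = 12.8196 J/mm^3


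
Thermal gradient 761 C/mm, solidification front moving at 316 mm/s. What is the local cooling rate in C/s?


CR = 761 * 316 = 240476 C/s


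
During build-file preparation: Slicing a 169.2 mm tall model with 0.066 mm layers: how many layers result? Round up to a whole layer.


Layers = ceil(169.2/0.066) = 2564


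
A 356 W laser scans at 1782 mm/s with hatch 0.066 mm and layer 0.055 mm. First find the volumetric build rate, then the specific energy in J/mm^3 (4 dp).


Build rate = 1782 * 0.066 * 0.055 = 6.46866 mm^3/s
SE = 356 / 6.46866 = 55.0346 J/mm^3


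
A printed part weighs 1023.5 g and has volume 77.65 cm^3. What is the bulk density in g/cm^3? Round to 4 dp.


rho = 1023.5 / 77.65 = 13.1809 g/cm^3


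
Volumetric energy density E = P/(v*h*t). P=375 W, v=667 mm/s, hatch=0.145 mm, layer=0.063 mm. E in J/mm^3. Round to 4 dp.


E = 375 / (667*0.145*0.063) = 61.5456 J/mm^3


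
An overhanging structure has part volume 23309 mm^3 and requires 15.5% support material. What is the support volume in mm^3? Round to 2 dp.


V_support = 23309 * 0.155 = 3612.9 mm^3


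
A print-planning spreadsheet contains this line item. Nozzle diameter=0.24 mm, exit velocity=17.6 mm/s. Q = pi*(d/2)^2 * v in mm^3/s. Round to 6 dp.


A = pi*(0.24/2)^2 = 0.04523893 mm^2
Q = 0.04523893 * 17.6 = 0.796205 mm^3/s


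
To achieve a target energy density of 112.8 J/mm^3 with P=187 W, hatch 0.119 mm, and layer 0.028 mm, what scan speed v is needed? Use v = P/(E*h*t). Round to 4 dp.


v = 187 / (112.8*0.119*0.028) = 497.5394 mm/s


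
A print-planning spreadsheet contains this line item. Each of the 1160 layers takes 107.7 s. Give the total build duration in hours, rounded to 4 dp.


t = 1160 * 107.7 / 3600 = 34.7033 hrs


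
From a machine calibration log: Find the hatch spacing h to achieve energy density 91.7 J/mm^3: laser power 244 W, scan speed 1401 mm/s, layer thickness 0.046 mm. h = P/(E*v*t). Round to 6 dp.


h = 244 / (91.7*1401*0.046) = 0.041288 mm


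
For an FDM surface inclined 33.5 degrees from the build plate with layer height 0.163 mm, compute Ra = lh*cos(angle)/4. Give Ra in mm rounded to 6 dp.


Ra = 0.163 * cos(33.5) / 4 = 0.033981 mm


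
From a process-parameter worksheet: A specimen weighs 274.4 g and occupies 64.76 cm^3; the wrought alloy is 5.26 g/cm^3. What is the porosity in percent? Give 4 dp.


rho_part = 274.4 / 64.76 = 4.23718345 g/cm^3
Porosity = (1 - 4.23718345/5.26)*100 = 19.4452 %


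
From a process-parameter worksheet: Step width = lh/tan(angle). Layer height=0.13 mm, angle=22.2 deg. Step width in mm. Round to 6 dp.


step = 0.13 / tan(22.2) = 0.318555 mm


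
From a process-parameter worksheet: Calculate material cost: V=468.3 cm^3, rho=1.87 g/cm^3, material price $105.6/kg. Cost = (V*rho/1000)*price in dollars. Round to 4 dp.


Mass = 468.3*1.87/1000 = 0.875721 kg
Cost = 0.875721 * 105.6 = 92.4761 $


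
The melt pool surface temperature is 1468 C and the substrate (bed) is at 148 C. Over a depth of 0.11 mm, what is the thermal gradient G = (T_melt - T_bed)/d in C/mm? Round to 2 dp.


G = (1468-148)/0.11 = 12000.0 C/mm


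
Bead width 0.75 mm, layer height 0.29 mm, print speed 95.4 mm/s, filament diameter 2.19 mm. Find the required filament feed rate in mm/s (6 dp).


Q = 0.75 * 0.29 * 95.4 = 20.7495 mm^3/s
A_fil = pi*(2.19/2)^2 = 3.76684813 mm^2
v_feed = 20.7495 / 3.76684813 = 5.508451 mm/s


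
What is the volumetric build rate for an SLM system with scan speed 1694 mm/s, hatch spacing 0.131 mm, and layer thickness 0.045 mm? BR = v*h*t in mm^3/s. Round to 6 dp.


Rate = 1694 * 0.131 * 0.045 = 9.98613 mm^3/s


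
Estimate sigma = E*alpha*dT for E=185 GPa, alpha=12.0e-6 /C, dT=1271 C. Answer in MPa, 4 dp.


sigma = 185*1000 * 12.0e-6 * 1271 = 2821.62 MPa


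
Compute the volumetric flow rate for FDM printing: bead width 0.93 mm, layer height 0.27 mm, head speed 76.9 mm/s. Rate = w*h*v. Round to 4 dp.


Rate = 0.93 * 0.27 * 76.9 = 19.3096 mm^3/s


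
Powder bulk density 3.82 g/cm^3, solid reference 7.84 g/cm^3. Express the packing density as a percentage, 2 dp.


Packing = (3.82/7.84)*100 = 48.72 %


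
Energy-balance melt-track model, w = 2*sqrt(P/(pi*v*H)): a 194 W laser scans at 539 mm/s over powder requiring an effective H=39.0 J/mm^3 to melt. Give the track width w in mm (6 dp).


w = 2*sqrt(194/(pi*539*39.0)) = 0.1084 mm


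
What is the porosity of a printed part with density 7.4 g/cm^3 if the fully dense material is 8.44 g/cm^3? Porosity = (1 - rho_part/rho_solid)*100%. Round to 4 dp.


Porosity = (1-7.4/8.44)*100 = 12.3223 %


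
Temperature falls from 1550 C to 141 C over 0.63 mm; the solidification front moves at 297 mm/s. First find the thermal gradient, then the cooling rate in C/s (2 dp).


G = (1550-141)/0.63 = 2236.50793651 C/mm
CR = 2236.50793651 * 297 = 664242.86 C/s


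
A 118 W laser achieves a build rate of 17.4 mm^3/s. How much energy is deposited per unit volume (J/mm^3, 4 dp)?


SE = 118 / 17.4 = 6.7816 J/mm^3


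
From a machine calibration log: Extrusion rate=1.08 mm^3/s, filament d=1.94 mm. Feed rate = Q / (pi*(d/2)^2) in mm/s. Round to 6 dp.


A = pi*(1.94/2)^2 = 2.955925
v = 1.08 / 2.955925 = 0.365368 mm/s
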